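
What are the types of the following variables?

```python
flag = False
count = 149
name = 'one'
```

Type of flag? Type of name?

flag is bool; name is str

bool, str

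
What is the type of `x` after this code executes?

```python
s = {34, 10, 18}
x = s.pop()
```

Popping from a set of ints returns int

int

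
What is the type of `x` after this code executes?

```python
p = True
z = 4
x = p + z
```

bool + int returns int (True is 1, so 1 + 4 = 5)

int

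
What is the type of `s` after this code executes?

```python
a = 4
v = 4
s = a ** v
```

int ** positive int returns int (4 ** 4 = 256)

int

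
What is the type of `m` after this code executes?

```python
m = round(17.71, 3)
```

round() with ndigits arg returns float

float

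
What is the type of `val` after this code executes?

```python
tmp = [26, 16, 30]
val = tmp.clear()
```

list.clear() returns None

NoneType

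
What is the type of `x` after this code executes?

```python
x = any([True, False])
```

any() returns bool

bool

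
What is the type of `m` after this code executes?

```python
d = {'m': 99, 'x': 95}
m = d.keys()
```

.keys() returns a dict_keys view object

dict_keys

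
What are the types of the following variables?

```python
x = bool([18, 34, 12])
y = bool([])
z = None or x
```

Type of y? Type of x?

bool() returns bool; bool() returns bool

bool, bool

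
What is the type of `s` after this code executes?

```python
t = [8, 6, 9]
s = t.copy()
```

list.copy() returns list

list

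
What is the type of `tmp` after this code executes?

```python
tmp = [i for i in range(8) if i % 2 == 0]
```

A list comprehension [...] produces a list

list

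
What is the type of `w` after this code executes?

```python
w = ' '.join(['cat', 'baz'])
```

str.join() returns str

str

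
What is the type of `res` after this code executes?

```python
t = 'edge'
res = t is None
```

'is' comparison returns bool

bool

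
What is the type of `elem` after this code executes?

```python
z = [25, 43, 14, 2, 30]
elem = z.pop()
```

list.pop() returns the popped element (int here)

int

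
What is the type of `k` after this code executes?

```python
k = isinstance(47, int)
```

isinstance() returns bool

bool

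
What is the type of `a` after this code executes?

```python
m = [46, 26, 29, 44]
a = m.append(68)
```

list.append() returns None (mutates in place)

NoneType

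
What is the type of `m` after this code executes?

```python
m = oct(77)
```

oct() returns str representation

str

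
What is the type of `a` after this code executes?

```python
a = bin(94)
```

bin() returns str representation

str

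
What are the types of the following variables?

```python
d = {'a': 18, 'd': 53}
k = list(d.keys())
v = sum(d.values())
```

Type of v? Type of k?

sum of int values returns int; list(...) returns list

int, list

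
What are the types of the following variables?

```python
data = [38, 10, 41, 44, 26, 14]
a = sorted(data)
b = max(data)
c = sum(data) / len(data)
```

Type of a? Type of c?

sorted() returns list; int / int returns float

list, float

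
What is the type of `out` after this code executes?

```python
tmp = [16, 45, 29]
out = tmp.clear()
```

list.clear() returns None

NoneType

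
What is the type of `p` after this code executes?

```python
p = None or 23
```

'or' with None returns the other value (23, int)

int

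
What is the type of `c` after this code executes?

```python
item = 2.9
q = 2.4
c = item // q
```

float // float returns float (floor division preserves float type)

float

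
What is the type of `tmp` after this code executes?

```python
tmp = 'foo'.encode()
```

str.encode() returns bytes

bytes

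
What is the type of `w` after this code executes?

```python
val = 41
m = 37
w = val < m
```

Comparison operators return bool

bool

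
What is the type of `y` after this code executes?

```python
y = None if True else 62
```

Ternary: condition is True, if branch (None) taken → NoneType

NoneType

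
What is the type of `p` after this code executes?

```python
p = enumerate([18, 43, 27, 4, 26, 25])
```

enumerate() returns an enumerate iterator object

enumerate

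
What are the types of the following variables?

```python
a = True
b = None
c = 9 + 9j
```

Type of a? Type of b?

a is bool; b is NoneType

bool, NoneType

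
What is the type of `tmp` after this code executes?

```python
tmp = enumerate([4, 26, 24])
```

enumerate() returns an enumerate iterator object

enumerate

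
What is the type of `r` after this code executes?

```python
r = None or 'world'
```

'or' with None returns the other value ('world', str)

str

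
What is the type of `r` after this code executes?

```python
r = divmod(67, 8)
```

divmod() returns a tuple (quotient, remainder)

tuple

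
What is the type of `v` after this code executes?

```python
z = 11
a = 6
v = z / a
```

int / int always returns float in Python 3 (11 / 6 = 1.83333)

float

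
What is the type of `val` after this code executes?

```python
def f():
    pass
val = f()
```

A function with no return statement returns None

NoneType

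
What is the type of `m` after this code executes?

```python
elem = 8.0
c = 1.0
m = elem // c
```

float // float returns float (floor division preserves float type)

float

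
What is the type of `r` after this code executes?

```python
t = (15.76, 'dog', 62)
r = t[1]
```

Index 1 of tuple is 'dog' which is str

str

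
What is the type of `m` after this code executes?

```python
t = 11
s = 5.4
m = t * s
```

int * float returns float (11 * 5.4 = 59.4)

float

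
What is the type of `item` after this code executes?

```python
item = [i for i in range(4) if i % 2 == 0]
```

A list comprehension [...] produces a list

list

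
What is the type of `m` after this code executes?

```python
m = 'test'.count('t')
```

str.count() returns int

int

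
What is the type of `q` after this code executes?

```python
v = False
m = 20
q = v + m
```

bool + int returns int (False is 0, so 0 + 20 = 20)

int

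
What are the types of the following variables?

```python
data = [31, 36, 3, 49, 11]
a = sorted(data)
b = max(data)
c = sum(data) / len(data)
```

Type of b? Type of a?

max of ints returns int; sorted() returns list

int, list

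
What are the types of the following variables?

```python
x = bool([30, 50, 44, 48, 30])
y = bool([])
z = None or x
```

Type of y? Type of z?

bool() returns bool; None or <bool> returns the bool

bool, bool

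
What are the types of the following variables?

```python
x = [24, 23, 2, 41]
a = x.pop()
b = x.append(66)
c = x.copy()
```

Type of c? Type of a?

list.copy() returns list; list.pop() returns the element (int)

list, int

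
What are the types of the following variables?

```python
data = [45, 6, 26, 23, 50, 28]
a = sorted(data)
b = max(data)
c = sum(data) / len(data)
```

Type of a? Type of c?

sorted() returns list; int / int returns float

list, float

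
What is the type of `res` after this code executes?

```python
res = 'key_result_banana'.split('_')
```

str.split() returns list

list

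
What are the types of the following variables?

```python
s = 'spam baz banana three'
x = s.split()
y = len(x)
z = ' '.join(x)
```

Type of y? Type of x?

len() returns int; str.split() returns list

int, list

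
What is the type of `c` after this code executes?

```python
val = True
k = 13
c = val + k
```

bool + int returns int (True is 1, so 1 + 13 = 14)

int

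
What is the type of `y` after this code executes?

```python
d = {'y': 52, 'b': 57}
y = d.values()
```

.values() returns a dict_values view object

dict_values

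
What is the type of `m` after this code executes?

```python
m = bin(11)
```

bin() returns str representation

str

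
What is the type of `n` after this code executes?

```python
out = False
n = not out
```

'not' always returns bool

bool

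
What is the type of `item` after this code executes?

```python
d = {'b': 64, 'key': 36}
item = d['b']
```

Accessing dict[str, int] with key 'b' returns int value 64

int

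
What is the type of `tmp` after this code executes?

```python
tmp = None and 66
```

'and' returns first falsy value (None)

NoneType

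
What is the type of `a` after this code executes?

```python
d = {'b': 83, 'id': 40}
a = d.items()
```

dict.items() returns a dict_items view

dict_items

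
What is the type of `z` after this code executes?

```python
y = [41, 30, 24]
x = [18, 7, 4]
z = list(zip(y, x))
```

list(zip(...)) returns a list of tuples

list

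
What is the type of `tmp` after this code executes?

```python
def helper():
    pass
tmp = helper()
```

A function with no return statement returns None

NoneType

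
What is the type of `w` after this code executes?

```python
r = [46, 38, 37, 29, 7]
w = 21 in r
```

'in' operator returns bool

bool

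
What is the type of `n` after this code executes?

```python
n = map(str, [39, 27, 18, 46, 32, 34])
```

map() returns a map iterator object

map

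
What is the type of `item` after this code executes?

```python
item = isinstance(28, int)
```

isinstance() returns bool

bool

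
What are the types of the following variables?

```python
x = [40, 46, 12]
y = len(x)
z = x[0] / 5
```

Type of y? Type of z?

len() returns int; int / int returns float

int, float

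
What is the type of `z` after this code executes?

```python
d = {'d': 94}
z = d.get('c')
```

dict.get() returns None when key 'c' is not found and no default given

NoneType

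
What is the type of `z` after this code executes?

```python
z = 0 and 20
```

'and' returns the first falsy value (0, which is int)

int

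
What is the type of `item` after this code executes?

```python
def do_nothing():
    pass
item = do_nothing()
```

A function with no return statement returns None

NoneType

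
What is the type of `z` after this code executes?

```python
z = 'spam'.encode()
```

str.encode() returns bytes

bytes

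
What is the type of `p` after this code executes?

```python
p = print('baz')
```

print() returns None

NoneType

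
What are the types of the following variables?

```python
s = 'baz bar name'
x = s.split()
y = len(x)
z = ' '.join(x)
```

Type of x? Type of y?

str.split() returns list; len() returns int

list, int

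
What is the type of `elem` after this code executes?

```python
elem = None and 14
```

'and' returns first falsy value (None)

NoneType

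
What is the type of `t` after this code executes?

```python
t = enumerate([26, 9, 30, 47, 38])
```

enumerate() returns an enumerate iterator object

enumerate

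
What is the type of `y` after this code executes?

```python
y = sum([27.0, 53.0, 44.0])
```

sum() of floats returns float

float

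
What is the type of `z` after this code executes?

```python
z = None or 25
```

'or' with None returns the other value (25, int)

int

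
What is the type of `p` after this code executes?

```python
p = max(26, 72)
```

max() of ints returns int

int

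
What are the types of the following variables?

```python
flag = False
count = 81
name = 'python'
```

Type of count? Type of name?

count is int; name is str

int, str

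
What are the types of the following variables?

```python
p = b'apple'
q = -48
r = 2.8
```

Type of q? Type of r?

q is int; r is float

int, float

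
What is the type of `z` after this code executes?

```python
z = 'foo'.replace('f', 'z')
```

str.replace() returns str

str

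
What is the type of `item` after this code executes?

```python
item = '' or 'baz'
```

'or' returns first truthy value ('baz', which is str)

str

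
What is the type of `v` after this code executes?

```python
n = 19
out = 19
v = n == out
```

Equality comparison returns bool

bool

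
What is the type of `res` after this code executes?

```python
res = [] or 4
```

'or' returns first truthy value (4, which is int)

int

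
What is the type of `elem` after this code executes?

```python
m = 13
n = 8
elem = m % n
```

int % int returns int (13 % 8 = 5)

int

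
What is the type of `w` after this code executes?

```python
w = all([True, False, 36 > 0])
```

all() returns bool

bool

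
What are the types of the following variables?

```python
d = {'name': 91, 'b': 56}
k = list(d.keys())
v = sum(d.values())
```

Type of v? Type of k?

sum of int values returns int; list(...) returns list

int, list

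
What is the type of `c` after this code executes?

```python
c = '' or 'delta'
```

'or' returns first truthy value ('delta', which is str)

str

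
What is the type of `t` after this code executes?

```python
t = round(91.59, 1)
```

round() with ndigits arg returns float

float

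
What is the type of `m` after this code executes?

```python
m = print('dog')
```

print() returns None

NoneType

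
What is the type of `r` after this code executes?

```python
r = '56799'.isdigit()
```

str.isdigit() returns bool

bool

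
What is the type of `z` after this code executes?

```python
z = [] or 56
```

'or' returns first truthy value (56, which is int)

int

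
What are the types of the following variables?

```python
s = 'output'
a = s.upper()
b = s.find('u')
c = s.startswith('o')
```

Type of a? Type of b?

str.upper() returns str; str.find() returns int

str, int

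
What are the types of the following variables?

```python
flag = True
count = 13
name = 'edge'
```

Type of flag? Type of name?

flag is bool; name is str

bool, str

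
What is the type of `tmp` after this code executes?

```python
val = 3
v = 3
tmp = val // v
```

int // int returns int (3 // 3 = 1)

int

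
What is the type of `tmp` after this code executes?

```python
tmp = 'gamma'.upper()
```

str.upper() returns str

str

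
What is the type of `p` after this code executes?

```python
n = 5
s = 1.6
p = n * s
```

int * float returns float (5 * 1.6 = 8.0)

float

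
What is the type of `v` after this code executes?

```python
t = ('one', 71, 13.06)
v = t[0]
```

Index 0 of tuple is 'one' which is str

str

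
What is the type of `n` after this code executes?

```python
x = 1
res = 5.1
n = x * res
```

int * float returns float (1 * 5.1 = 5.1)

float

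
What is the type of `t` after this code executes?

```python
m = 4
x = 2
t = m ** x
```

int ** positive int returns int (4 ** 2 = 16)

int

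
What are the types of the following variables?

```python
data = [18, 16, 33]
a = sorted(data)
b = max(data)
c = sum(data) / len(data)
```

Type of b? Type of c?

max of ints returns int; int / int returns float

int, float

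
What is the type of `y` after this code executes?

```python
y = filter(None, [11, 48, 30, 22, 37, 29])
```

filter() returns a filter iterator object

filter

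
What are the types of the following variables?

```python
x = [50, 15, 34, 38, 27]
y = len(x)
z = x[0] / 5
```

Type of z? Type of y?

int / int returns float; len() returns int

float, int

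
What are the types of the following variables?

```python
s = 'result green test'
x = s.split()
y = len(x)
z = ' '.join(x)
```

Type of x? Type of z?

str.split() returns list; str.join() returns str

list, str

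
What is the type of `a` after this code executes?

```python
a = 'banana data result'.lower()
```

str.lower() returns str

str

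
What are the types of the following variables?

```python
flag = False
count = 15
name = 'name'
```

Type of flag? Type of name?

flag is bool; name is str

bool, str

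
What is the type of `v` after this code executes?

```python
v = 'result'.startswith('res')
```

str.startswith() returns bool

bool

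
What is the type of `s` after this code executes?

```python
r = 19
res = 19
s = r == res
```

Equality comparison returns bool

bool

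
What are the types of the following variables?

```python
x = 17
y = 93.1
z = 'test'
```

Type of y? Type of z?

y is float; z is str

float, str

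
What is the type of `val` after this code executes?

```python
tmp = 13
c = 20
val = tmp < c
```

Comparison operators return bool

bool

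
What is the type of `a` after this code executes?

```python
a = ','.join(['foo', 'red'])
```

str.join() returns str

str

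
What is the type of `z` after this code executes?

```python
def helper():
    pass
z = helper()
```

A function with no return statement returns None

NoneType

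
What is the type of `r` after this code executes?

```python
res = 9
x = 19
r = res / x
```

int / int always returns float in Python 3 (9 / 19 = 0.473684)

float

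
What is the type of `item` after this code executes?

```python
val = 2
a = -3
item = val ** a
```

int ** negative int returns float

float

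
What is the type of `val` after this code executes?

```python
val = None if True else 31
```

Ternary: condition is True, if branch (None) taken → NoneType

NoneType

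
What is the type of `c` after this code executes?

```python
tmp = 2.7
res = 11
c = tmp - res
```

float - int returns float (2.7 - 11 = -8.3)

float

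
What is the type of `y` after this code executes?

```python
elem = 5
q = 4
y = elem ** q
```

int ** positive int returns int (5 ** 4 = 625)

int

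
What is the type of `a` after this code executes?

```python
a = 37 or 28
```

'or' returns the first truthy value (37, which is int)

int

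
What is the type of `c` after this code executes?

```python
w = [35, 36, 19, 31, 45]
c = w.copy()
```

list.copy() returns list

list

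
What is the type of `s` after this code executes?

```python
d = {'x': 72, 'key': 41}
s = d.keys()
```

.keys() returns a dict_keys view object

dict_keys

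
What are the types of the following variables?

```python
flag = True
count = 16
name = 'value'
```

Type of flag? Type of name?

flag is bool; name is str

bool, str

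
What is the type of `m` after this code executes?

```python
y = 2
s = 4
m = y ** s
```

int ** positive int returns int (2 ** 4 = 16)

int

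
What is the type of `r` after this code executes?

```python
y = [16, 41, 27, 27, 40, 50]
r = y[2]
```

Indexing a list of ints returns int (y[2] = 27)

int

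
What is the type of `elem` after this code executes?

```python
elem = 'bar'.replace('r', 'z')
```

str.replace() returns str

str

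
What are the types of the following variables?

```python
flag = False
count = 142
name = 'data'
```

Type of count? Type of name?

count is int; name is str

int, str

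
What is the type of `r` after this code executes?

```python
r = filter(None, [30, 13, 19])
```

filter() returns a filter iterator object

filter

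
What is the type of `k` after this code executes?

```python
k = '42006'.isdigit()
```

str.isdigit() returns bool

bool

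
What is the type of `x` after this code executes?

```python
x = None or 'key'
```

'or' with None returns the other value ('key', str)

str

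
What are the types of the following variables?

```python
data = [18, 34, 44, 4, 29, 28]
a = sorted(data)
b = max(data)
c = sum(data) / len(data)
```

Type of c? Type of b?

int / int returns float; max of ints returns int

float, int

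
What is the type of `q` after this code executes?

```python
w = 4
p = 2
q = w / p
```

int / int always returns float in Python 3 (4 / 2 = 2)

float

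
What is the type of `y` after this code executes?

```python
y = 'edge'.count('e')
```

str.count() returns int

int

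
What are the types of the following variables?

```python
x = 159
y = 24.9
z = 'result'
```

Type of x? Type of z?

x is int; z is str

int, str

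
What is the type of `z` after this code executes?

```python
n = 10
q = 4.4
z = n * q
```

int * float returns float (10 * 4.4 = 44.0)

float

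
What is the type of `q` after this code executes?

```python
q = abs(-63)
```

abs() of int returns int

int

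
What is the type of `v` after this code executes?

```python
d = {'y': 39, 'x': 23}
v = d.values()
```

.values() returns a dict_values view object

dict_values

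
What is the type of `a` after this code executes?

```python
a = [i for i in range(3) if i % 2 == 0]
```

A list comprehension [...] produces a list

list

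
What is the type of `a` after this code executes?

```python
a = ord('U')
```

ord() returns int (Unicode code point)

int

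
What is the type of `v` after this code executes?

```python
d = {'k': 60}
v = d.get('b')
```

dict.get() returns None when key 'b' is not found and no default given

NoneType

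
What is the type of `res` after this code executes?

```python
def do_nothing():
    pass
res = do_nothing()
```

A function with no return statement returns None

NoneType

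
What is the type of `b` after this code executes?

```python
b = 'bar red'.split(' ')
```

str.split() returns list

list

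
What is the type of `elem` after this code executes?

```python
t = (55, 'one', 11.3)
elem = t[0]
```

Index 0 of tuple is 55 which is int

int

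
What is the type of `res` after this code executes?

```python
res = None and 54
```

'and' returns first falsy value (None)

NoneType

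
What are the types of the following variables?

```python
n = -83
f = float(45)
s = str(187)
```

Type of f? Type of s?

f is float; s is str

float, str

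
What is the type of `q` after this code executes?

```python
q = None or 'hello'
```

'or' with None returns the other value ('hello', str)

str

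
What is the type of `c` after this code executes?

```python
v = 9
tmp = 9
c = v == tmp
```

Equality comparison returns bool

bool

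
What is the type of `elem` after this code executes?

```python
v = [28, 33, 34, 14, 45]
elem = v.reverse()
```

list.reverse() returns None

NoneType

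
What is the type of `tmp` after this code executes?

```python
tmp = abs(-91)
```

abs() of int returns int

int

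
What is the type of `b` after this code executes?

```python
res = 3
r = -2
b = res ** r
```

int ** negative int returns float

float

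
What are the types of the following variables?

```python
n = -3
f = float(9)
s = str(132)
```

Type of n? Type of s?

n is int; s is str

int, str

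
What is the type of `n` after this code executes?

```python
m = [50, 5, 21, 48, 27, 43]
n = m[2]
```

Indexing a list of ints returns int (m[2] = 21)

int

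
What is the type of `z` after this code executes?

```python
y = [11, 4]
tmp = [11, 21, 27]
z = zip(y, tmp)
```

zip() returns a zip iterator object

zip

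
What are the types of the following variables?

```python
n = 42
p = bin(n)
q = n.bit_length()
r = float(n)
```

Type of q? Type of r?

int.bit_length() returns int; float() returns float

int, float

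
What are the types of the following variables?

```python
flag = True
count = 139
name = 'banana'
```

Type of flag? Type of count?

flag is bool; count is int

bool, int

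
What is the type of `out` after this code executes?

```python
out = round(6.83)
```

round() with no ndigits arg returns int

int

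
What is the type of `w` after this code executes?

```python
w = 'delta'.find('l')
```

str.find() returns int (index, or -1)

int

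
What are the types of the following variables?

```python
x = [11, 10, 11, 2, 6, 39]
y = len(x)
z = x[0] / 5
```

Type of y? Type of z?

len() returns int; int / int returns float

int, float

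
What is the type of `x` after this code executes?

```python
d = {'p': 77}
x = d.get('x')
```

dict.get() returns None when key 'x' is not found and no default given

NoneType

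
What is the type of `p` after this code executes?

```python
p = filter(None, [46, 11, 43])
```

filter() returns a filter iterator object

filter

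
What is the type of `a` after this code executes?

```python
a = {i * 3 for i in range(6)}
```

A set comprehension {expr for x in iterable} produces a set

set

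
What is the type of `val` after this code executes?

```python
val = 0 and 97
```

'and' returns the first falsy value (0, which is int)

int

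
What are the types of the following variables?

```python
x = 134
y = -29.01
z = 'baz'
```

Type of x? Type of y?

x is int; y is float

int, float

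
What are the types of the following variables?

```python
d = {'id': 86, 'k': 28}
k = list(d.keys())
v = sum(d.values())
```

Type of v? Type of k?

sum of int values returns int; list(...) returns list

int, list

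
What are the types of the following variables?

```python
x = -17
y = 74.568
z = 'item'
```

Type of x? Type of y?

x is int; y is float

int, float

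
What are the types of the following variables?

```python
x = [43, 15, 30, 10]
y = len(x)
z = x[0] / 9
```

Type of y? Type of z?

len() returns int; int / int returns float

int, float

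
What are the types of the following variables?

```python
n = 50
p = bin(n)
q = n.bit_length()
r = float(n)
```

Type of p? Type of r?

bin() returns str; float() returns float

str, float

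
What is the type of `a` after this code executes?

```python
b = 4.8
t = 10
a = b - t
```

float - int returns float (4.8 - 10 = -5.2)

float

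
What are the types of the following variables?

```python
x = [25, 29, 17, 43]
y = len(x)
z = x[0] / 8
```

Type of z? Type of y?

int / int returns float; len() returns int

float, int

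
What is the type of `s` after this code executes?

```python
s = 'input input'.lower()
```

str.lower() returns str

str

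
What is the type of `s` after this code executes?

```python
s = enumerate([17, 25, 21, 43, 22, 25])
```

enumerate() returns an enumerate iterator object

enumerate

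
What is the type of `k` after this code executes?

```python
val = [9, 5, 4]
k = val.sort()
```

list.sort() returns None (sorts in place)

NoneType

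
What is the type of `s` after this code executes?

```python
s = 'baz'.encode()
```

str.encode() returns bytes

bytes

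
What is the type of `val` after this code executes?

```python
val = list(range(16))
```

list(range(...)) returns list

list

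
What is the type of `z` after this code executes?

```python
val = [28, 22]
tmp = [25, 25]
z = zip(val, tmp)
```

zip() returns a zip iterator object

zip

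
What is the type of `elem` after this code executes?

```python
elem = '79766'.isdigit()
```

str.isdigit() returns bool

bool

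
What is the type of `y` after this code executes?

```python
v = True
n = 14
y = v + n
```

bool + int returns int (True is 1, so 1 + 14 = 15)

int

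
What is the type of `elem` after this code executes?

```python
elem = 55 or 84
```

'or' returns the first truthy value (55, which is int)

int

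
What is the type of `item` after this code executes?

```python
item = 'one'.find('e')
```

str.find() returns int (index, or -1)

int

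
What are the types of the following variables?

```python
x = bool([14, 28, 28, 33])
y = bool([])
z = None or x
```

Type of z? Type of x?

None or <bool> returns the bool; bool() returns bool

bool, bool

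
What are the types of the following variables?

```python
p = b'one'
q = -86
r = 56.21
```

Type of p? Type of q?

p is bytes; q is int

bytes, int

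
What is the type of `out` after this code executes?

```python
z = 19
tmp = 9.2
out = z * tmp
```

int * float returns float (19 * 9.2 = 174.8)

float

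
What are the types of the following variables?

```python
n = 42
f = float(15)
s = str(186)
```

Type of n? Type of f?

n is int; f is float

int, float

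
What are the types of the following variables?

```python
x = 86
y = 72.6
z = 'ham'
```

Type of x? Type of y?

x is int; y is float

int, float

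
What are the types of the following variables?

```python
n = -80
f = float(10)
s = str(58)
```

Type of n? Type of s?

n is int; s is str

int, str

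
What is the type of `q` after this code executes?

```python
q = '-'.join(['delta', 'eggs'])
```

str.join() returns str

str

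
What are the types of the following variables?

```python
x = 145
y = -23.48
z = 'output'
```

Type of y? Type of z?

y is float; z is str

float, str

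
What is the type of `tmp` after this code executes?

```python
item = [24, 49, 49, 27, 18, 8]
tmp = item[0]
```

Indexing a list of ints returns int (item[0] = 24)

int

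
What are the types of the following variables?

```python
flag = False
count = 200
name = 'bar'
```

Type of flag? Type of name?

flag is bool; name is str

bool, str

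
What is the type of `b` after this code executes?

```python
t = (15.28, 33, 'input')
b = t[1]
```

Index 1 of tuple is 33 which is int

int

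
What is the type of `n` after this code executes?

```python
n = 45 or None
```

'or' returns first truthy value (45, int)

int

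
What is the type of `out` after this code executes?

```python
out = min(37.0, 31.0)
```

min() of floats returns float

float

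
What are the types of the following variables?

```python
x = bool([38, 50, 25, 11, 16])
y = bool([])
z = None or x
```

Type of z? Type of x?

None or <bool> returns the bool; bool() returns bool

bool, bool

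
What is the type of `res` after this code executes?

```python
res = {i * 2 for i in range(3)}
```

A set comprehension {expr for x in iterable} produces a set

set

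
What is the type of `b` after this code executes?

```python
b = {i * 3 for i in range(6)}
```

A set comprehension {expr for x in iterable} produces a set

set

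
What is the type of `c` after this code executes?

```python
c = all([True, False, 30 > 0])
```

all() returns bool

bool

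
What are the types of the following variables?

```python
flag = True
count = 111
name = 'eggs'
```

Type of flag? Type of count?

flag is bool; count is int

bool, int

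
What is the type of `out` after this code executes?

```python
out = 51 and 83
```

'and' returns the last value when all truthy (83, which is int)

int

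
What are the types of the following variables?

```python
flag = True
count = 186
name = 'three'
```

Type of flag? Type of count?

flag is bool; count is int

bool, int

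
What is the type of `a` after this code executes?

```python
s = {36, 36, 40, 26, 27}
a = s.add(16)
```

set.add() returns None (mutates in place)

NoneType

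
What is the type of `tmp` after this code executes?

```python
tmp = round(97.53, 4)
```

round() with ndigits arg returns float

float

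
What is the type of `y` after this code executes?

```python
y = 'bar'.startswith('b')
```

str.startswith() returns bool

bool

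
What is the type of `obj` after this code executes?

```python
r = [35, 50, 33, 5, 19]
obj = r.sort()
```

list.sort() returns None (sorts in place)

NoneType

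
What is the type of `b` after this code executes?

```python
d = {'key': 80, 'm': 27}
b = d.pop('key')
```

dict.pop() returns the value (int)

int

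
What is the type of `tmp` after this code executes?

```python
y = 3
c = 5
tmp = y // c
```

int // int returns int (3 // 5 = 0)

int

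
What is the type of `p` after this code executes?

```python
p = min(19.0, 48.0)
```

min() of floats returns float

float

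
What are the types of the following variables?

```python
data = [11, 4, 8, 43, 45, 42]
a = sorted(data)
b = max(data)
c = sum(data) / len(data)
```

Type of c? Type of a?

int / int returns float; sorted() returns list

float, list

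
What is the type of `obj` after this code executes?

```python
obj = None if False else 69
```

Ternary: condition is False, else branch (69) taken → int

int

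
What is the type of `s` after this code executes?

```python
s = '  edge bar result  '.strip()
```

str.strip() returns str

str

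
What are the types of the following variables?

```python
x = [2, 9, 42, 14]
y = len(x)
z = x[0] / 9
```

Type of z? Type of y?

int / int returns float; len() returns int

float, int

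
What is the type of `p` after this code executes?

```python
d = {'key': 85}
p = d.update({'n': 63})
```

dict.update() returns None

NoneType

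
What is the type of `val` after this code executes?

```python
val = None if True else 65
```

Ternary: condition is True, if branch (None) taken → NoneType

NoneType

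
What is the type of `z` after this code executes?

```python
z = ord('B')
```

ord() returns int (Unicode code point)

int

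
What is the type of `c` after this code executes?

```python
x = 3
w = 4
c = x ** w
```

int ** positive int returns int (3 ** 4 = 81)

int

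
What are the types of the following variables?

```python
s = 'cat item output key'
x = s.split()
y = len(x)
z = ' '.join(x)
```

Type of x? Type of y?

str.split() returns list; len() returns int

list, int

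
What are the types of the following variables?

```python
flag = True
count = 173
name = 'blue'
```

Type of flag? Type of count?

flag is bool; count is int

bool, int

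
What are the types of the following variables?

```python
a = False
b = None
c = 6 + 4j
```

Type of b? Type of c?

b is NoneType; c is complex

NoneType, complex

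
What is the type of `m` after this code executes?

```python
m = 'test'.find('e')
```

str.find() returns int (index, or -1)

int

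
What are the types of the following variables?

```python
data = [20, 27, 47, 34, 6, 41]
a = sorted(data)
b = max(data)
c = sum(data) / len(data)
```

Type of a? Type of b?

sorted() returns list; max of ints returns int

list, int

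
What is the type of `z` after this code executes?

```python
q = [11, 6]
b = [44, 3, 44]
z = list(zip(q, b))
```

list(zip(...)) returns a list of tuples

list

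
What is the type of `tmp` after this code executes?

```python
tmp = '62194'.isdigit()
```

str.isdigit() returns bool

bool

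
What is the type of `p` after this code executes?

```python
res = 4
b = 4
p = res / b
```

int / int always returns float in Python 3 (4 / 4 = 1)

float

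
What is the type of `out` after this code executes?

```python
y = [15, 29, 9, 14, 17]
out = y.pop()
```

list.pop() returns the popped element (int here)

int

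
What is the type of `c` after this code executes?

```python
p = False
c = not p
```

'not' always returns bool

bool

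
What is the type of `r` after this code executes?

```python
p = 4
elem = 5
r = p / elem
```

int / int always returns float in Python 3 (4 / 5 = 0.8)

float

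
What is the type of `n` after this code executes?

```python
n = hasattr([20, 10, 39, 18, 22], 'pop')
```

hasattr() returns bool

bool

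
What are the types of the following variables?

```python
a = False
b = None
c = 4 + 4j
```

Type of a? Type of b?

a is bool; b is NoneType

bool, NoneType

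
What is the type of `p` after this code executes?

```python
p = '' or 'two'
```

'or' returns first truthy value ('two', which is str)

str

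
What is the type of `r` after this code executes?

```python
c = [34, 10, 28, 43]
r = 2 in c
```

'in' operator returns bool

bool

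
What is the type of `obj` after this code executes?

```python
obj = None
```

None has type NoneType

NoneType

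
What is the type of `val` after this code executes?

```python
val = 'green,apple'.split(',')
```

str.split() returns list

list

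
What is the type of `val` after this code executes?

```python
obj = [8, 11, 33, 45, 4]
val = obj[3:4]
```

Slicing a list always returns a list

list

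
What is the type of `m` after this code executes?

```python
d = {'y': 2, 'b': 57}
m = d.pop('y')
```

dict.pop() returns the value (int)

int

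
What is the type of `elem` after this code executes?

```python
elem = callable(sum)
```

callable() returns bool

bool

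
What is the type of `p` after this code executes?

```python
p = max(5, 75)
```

max() of ints returns int

int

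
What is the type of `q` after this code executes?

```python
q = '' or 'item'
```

'or' returns first truthy value ('item', which is str)

str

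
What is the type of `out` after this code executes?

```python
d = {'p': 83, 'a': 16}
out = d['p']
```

Accessing dict[str, int] with key 'p' returns int value 83

int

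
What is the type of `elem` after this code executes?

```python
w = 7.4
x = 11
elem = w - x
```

float - int returns float (7.4 - 11 = -3.6)

float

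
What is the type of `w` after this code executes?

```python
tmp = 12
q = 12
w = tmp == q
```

Equality comparison returns bool

bool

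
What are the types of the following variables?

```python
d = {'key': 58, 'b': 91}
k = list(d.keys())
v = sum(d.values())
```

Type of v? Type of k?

sum of int values returns int; list(...) returns list

int, list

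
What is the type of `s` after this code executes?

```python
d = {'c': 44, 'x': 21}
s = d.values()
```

.values() returns a dict_values view object

dict_values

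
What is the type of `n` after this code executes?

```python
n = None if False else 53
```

Ternary: condition is False, else branch (53) taken → int

int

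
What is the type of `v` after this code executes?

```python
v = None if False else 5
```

Ternary: condition is False, else branch (5) taken → int

int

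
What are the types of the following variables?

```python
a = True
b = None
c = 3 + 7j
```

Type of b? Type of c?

b is NoneType; c is complex

NoneType, complex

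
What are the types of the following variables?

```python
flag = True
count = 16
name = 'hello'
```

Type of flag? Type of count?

flag is bool; count is int

bool, int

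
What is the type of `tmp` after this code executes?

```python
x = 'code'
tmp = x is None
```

'is' comparison returns bool

bool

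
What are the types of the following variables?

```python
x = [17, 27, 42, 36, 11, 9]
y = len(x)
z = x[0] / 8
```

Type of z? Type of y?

int / int returns float; len() returns int

float, int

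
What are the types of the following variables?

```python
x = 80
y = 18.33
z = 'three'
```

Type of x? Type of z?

x is int; z is str

int, str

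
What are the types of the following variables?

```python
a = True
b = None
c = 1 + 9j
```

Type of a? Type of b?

a is bool; b is NoneType

bool, NoneType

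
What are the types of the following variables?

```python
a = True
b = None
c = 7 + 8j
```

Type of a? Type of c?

a is bool; c is complex

bool, complex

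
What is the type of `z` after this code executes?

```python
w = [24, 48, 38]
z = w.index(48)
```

list.index() returns int

int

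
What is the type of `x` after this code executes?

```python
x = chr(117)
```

chr() returns str (single character)

str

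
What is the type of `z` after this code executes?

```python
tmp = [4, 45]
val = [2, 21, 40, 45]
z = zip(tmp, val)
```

zip() returns a zip iterator object

zip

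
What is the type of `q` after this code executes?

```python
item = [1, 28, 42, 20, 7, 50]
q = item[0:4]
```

Slicing a list always returns a list

list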